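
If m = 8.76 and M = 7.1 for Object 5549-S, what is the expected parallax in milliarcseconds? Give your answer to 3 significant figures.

m − M = 8.76 − 7.1 = 1.66.
d = 10^((m−M)/5 + 1) = 10^1.332 = 21.478 pc.
p = 1/d = 1/21.478 = 0.046559 arcsec = 46.559 mas.

46.6 mas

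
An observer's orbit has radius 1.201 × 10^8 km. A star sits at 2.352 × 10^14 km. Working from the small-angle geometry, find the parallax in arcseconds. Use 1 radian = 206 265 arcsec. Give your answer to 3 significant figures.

0.105 arcsec

θ ≈ B/d = (1.201 × 10^8) / (2.352 × 10^14) = 5.1063 × 10^-7 rad.
In arcseconds: 5.1063 × 10^-7 × 206265 = 0.10533″.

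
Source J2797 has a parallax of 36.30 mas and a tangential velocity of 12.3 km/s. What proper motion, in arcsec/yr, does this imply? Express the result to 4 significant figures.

0.09420 arcsec/yr

d = 1/p = 1/0.03630″ = 27.548 pc.
μ = v_t / (4.74 d) = 12.3 / (4.74 × 27.548) = 12.3 / 130.58 = 0.094195 ″/yr.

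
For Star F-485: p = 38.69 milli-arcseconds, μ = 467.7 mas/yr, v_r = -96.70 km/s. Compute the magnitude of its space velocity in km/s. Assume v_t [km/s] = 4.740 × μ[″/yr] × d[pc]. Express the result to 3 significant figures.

d = 1/p = 1/0.03869″ = 25.846 pc.
μ = 467.7 mas/yr = 0.4677 ″/yr.
v_t = 4.740 μ d = 4.740 × 0.4677 × 25.846 = 57.298 km/s.
v = √(v_r² + v_t²) = √((-96.70)² + 57.298²) = √12634 = 112.4 km/s.

112 km/s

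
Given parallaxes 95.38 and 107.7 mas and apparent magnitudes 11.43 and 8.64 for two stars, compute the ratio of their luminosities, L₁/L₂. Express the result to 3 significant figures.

d₁ = 1/p₁ = 1/0.09538″ = 10.484 pc; d₂ = 1/p₂ = 1/0.1077″ = 9.2851 pc.
M₁ = m₁ − 5 log₁₀ d₁ + 5 = 11.43 − 5.1026 + 5 = 11.3274.
M₂ = 8.64 − 4.8389 + 5 = 8.8011.
L₁/L₂ = 10^(0.4(M₂ − M₁)) = 10^(0.4 × (-2.5263)) = 10^(-1.01052) = 0.097607.

L₁/L₂ = 0.0976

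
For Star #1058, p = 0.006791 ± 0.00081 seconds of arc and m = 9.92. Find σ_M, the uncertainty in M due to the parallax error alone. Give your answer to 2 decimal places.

σ_M = 0.26 mag

M = m − 5 log₁₀ d + 5 = m + 5 log₁₀ p + 5, so ∂M/∂p = 5/(p ln 10).
σ_M = (5/ln 10) · (σ_p/p) = 2.1715 × 0.00081/0.006791 = 2.1715 × 0.11928 = 0.25902.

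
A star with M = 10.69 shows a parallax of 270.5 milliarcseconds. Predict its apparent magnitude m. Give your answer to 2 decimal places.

d = 1/p = 1/0.2705″ = 3.6969 pc.
m − M = 5 log₁₀ d − 5 = 5 log₁₀(3.6969) − 5 = 2.8392 − 5 = -2.1608.
m = M + (m − M) = 10.69 + (-2.1608) = 8.53.

m = 8.53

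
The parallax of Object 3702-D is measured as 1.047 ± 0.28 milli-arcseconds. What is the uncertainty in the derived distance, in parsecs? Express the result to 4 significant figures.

d = 1/p, so σ_d = σ_p / p².
σ_d = 0.000280 / (0.001047)² = 0.000280 / 0.0000010962 = 255.43 pc.

255.4 pc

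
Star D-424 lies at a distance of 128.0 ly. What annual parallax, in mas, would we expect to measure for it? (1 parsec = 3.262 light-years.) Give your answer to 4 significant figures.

25.48 mas

d = 128.0 ly ÷ 3.262 = 39.24 pc.
p = 1/d = 1/39.24 = 0.025484 arcsec.
= 0.025484 × 1000 = 25.484 mas.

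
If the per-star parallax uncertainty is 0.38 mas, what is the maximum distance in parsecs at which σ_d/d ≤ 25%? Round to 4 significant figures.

657.9 pc

σ_d/d = σ_p/p, so the condition is σ_p/p ≤ 0.25, i.e. p ≥ σ_p/0.25.
p_min = 0.38/0.25 = 1.52 mas = 0.00152 arcsec.
d_max = 1/p_min = 1/0.00152 = 657.89 pc.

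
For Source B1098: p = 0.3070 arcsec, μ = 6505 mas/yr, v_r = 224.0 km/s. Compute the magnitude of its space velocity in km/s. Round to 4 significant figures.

d = 1/p = 1/0.3070″ = 3.2573 pc.
μ = 6505 mas/yr = 6.505 ″/yr.
v_t = 4.740 μ d = 4.740 × 6.505 × 3.2573 = 100.43 km/s.
v = √(v_r² + v_t²) = √(224.0² + 100.43²) = √60262.2 = 245.48 km/s.

245.5 km/s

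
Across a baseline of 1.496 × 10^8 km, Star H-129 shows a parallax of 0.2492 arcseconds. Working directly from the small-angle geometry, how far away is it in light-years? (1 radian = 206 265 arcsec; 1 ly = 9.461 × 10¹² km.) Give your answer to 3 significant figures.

θ = 0.2492″ = 0.2492/206265 = 1.2082 × 10^-6 rad.
d = B/θ = (1.496 × 10^8) / (1.2082 × 10^-6) = 1.2382 × 10^14 km = (1.2382 × 10^14) / (9.461 × 10^12) ly = 13.087 ly.

13.1 ly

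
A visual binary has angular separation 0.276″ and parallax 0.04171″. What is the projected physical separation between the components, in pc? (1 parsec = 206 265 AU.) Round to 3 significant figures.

d = 1/p = 1/0.04171″ = 23.975 pc.
At distance d (pc), an angle of θ arcsec spans θ·d AU: s = 0.276 × 23.975 = 6.6171 AU.
= 6.6171 / 206265 = 3.2081 × 10^-5 pc.

3.21 × 10^-5 pc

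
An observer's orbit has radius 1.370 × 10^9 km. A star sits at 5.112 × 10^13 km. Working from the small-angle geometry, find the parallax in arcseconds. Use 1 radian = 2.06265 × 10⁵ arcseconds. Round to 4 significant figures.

θ ≈ B/d = (1.370 × 10^9) / (5.112 × 10^13) = 2.6800 × 10^-5 rad.
In arcseconds: 2.6800 × 10^-5 × 206265 = 5.5279″.

5.528 arcsec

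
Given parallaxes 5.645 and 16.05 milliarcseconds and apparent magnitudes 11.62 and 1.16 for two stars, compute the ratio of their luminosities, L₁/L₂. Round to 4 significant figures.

L₁/L₂ = 0.0005292

d₁ = 1/p₁ = 1/0.005645″ = 177.15 pc; d₂ = 1/p₂ = 1/0.01605″ = 62.305 pc.
M₁ = m₁ − 5 log₁₀ d₁ + 5 = 11.62 − 11.2417 + 5 = 5.3783.
M₂ = 1.16 − 8.9726 + 5 = -2.8126.
L₁/L₂ = 10^(0.4(M₂ − M₁)) = 10^(0.4 × (-8.1909)) = 10^(-3.27636) = 0.00052922.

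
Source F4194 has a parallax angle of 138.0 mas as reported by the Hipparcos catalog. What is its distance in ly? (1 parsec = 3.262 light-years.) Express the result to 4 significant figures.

p = 138.0 mas = 0.1380 arcsec.
d = 1/p = 1/0.1380 = 7.2464 pc.
In light-years: 7.2464 × 3.262 = 23.638 ly.

23.64 ly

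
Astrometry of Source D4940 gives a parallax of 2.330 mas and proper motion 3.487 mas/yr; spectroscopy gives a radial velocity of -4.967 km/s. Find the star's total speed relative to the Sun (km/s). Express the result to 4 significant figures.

8.660 km/s

d = 1/p = 1/0.002330″ = 429.18 pc.
μ = 3.487 mas/yr = 0.003487 ″/yr.
v_t = 4.740 μ d = 4.740 × 0.003487 × 429.18 = 7.0937 km/s.
v = √(v_r² + v_t²) = √((-4.967)² + 7.0937²) = √74.9917 = 8.6598 km/s.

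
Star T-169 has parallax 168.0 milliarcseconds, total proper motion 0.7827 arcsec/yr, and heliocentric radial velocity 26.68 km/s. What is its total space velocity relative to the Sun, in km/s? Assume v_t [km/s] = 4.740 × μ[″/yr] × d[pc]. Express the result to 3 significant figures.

34.6 km/s

d = 1/p = 1/0.1680″ = 5.9524 pc.
v_t = 4.740 μ d = 4.740 × 0.7827 × 5.9524 = 22.083 km/s.
v = √(v_r² + v_t²) = √(26.68² + 22.083²) = √1199.48 = 34.634 km/s.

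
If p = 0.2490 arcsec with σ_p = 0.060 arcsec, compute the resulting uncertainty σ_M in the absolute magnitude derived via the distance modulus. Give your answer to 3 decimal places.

σ_M = 0.523 mag

M = m − 5 log₁₀ d + 5 = m + 5 log₁₀ p + 5, so ∂M/∂p = 5/(p ln 10).
σ_M = (5/ln 10) · (σ_p/p) = 2.1715 × 0.060/0.2490 = 2.1715 × 0.24096 = 0.52324.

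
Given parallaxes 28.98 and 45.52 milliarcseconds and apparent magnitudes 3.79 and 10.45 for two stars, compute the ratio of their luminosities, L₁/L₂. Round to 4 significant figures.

L₁/L₂ = 1138

d₁ = 1/p₁ = 1/0.02898″ = 34.507 pc; d₂ = 1/p₂ = 1/0.04552″ = 21.968 pc.
M₁ = m₁ − 5 log₁₀ d₁ + 5 = 3.79 − 7.6895 + 5 = 1.1005.
M₂ = 10.45 − 6.7090 + 5 = 8.7410.
L₁/L₂ = 10^(0.4(M₂ − M₁)) = 10^(0.4 × 7.6405) = 10^3.05620 = 1138.2.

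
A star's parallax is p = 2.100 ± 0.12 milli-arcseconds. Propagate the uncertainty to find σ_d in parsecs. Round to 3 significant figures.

d = 1/p, so σ_d = σ_p / p².
σ_d = 0.000120 / (0.002100)² = 0.000120 / 0.00000441 = 27.211 pc.

27.2 pc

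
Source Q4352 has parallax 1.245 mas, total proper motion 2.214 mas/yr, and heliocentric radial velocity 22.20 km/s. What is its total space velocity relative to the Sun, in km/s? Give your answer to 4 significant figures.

d = 1/p = 1/0.001245″ = 803.21 pc.
μ = 2.214 mas/yr = 0.002214 ″/yr.
v_t = 4.740 μ d = 4.740 × 0.002214 × 803.21 = 8.4292 km/s.
v = √(v_r² + v_t²) = √(22.20² + 8.4292²) = √563.891 = 23.746 km/s.

23.75 km/s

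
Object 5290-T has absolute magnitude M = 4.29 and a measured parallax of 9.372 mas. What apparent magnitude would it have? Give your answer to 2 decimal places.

d = 1/p = 1/0.009372″ = 106.7 pc.
m − M = 5 log₁₀ d − 5 = 5 log₁₀(106.7) − 5 = 10.1408 − 5 = 5.1408.
m = M + (m − M) = 4.29 + 5.1408 = 9.43.

m = 9.43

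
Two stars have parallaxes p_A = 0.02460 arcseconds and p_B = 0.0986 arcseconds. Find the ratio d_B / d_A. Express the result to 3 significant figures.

Since d = 1/p, d_B/d_A = p_A/p_B.
= 0.02460 / 0.0986 = 0.24949.

0.249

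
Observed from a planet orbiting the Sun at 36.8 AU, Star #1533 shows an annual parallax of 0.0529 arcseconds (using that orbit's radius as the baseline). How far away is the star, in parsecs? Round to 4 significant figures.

With baseline B (in AU) and parallax p (in arcsec), d = B/p parsecs.
d = 36.8 / 0.0529 = 695.65 pc.

695.7 pc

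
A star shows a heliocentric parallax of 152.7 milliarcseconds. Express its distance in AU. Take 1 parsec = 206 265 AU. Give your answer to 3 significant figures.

1.35 × 10^6 AU

p = 152.7 milliarcseconds = 0.1527 arcsec.
d = 1/p = 1/0.1527 = 6.5488 pc.
In AU: 6.5488 × 206265 = 1.3508 × 10^6 AU.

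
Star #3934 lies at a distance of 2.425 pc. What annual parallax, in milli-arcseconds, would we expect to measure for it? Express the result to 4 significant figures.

412.4 mas

p = 1/d = 1/2.425 = 0.41237 arcsec.
= 0.41237 × 1000 = 412.37 mas.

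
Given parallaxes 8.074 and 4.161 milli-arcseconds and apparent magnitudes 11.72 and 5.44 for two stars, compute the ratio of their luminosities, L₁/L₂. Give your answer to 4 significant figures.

L₁/L₂ = 0.0008170

d₁ = 1/p₁ = 1/0.008074″ = 123.85 pc; d₂ = 1/p₂ = 1/0.004161″ = 240.33 pc.
M₁ = m₁ − 5 log₁₀ d₁ + 5 = 11.72 − 10.4645 + 5 = 6.2555.
M₂ = 5.44 − 11.9040 + 5 = -1.4640.
L₁/L₂ = 10^(0.4(M₂ − M₁)) = 10^(0.4 × (-7.7195)) = 10^(-3.08780) = 0.00081696.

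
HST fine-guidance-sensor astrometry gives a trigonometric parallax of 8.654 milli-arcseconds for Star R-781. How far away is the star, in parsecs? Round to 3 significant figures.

p = 8.654 milli-arcseconds = 0.008654 arcsec.
d = 1/p = 1/0.008654 = 115.55 pc.

116 pc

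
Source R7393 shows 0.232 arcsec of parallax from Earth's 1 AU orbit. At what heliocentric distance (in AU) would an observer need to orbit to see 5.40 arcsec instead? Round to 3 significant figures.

Parallax scales linearly with baseline: p ∝ B, so B = p_target / p_Earth × 1 AU.
B = 5.40 / 0.232 = 23.276 AU.

23.3 AU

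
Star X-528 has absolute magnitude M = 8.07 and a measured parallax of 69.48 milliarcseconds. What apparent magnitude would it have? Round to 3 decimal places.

m = 8.861

d = 1/p = 1/0.06948″ = 14.393 pc.
m − M = 5 log₁₀ d − 5 = 5 log₁₀(14.393) − 5 = 5.7908 − 5 = 0.7908.
m = M + (m − M) = 8.07 + 0.7908 = 8.861.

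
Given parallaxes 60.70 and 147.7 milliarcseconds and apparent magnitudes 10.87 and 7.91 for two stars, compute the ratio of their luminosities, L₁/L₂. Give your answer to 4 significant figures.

L₁/L₂ = 0.3876

d₁ = 1/p₁ = 1/0.06070″ = 16.474 pc; d₂ = 1/p₂ = 1/0.1477″ = 6.7705 pc.
M₁ = m₁ − 5 log₁₀ d₁ + 5 = 10.87 − 6.0840 + 5 = 9.7860.
M₂ = 7.91 − 4.1531 + 5 = 8.7569.
L₁/L₂ = 10^(0.4(M₂ − M₁)) = 10^(0.4 × (-1.0291)) = 10^(-0.41164) = 0.38758.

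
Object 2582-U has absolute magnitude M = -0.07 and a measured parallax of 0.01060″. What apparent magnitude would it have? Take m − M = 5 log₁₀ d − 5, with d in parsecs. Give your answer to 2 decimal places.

d = 1/p = 1/0.01060″ = 94.34 pc.
m − M = 5 log₁₀ d − 5 = 5 log₁₀(94.34) − 5 = 9.8735 − 5 = 4.8735.
m = M + (m − M) = -0.07 + 4.8735 = 4.80.

m = 4.80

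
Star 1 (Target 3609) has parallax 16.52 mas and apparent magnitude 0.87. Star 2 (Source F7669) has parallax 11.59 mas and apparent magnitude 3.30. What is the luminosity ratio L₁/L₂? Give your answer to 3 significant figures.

L₁/L₂ = 4.61

d₁ = 1/p₁ = 1/0.01652″ = 60.533 pc; d₂ = 1/p₂ = 1/0.01159″ = 86.281 pc.
M₁ = m₁ − 5 log₁₀ d₁ + 5 = 0.87 − 8.9100 + 5 = -3.0400.
M₂ = 3.30 − 9.6796 + 5 = -1.3796.
L₁/L₂ = 10^(0.4(M₂ − M₁)) = 10^(0.4 × 1.6604) = 10^0.66416 = 4.6149.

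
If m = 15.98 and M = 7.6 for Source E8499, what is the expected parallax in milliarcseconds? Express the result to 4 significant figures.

2.109 mas

m − M = 15.98 − 7.6 = 8.38.
d = 10^((m−M)/5 + 1) = 10^2.676 = 474.24 pc.
p = 1/d = 1/474.24 = 0.0021086 arcsec = 2.1086 mas.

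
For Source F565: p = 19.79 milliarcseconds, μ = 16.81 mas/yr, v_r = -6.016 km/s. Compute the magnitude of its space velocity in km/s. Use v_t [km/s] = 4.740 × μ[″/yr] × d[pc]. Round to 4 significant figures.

d = 1/p = 1/0.01979″ = 50.531 pc.
μ = 16.81 mas/yr = 0.01681 ″/yr.
v_t = 4.740 μ d = 4.740 × 0.01681 × 50.531 = 4.0263 km/s.
v = √(v_r² + v_t²) = √((-6.016)² + 4.0263²) = √52.4033 = 7.239 km/s.

7.239 km/s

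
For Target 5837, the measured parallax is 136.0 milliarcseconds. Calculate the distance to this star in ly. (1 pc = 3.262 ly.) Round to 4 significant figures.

p = 136.0 milliarcseconds = 0.1360 arcsec.
d = 1/p = 1/0.1360 = 7.3529 pc.
In light-years: 7.3529 × 3.262 = 23.985 ly.

23.99 ly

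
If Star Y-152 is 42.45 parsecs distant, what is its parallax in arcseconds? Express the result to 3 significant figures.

p = 1/d = 1/42.45 = 0.023557 arcsec.

0.0236 arcsec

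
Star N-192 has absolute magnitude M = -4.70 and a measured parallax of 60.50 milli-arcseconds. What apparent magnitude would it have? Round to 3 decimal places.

d = 1/p = 1/0.06050″ = 16.529 pc.
m − M = 5 log₁₀ d − 5 = 5 log₁₀(16.529) − 5 = 6.0912 − 5 = 1.0912.
m = M + (m − M) = -4.70 + 1.0912 = -3.609.

m = -3.609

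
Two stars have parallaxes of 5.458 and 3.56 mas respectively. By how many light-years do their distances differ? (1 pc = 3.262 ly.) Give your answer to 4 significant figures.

d_A = 1/0.005458″ = 183.22 pc; d_B = 1/0.003560″ = 280.9 pc.
|d_B − d_A| = |280.9 − 183.22| = 97.68 pc = 97.68 × 3.262 ly = 318.63 ly.

318.6 ly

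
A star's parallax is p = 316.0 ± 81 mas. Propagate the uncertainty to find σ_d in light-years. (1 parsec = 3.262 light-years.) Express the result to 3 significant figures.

d = 1/p, so σ_d = σ_p / p².
σ_d = 0.0810 / (0.3160)² = 0.0810 / 0.099856 = 0.81117 pc = 0.81117 × 3.262 ly = 2.646 ly.

2.65 ly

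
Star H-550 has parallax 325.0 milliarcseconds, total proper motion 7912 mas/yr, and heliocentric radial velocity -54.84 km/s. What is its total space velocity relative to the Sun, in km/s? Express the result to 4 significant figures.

127.8 km/s

d = 1/p = 1/0.3250″ = 3.0769 pc.
μ = 7912 mas/yr = 7.912 ″/yr.
v_t = 4.740 μ d = 4.740 × 7.912 × 3.0769 = 115.39 km/s.
v = √(v_r² + v_t²) = √((-54.84)² + 115.39²) = √16322.3 = 127.76 km/s.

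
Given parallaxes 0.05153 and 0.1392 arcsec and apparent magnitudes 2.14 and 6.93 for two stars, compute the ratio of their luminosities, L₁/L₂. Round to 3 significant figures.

d₁ = 1/p₁ = 1/0.05153″ = 19.406 pc; d₂ = 1/p₂ = 1/0.1392″ = 7.1839 pc.
M₁ = m₁ − 5 log₁₀ d₁ + 5 = 2.14 − 6.4397 + 5 = 0.7003.
M₂ = 6.93 − 4.2818 + 5 = 7.6482.
L₁/L₂ = 10^(0.4(M₂ − M₁)) = 10^(0.4 × 6.9479) = 10^2.77916 = 601.4.

L₁/L₂ = 601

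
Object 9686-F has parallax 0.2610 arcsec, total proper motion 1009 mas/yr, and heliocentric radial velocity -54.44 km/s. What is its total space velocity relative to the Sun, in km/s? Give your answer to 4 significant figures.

d = 1/p = 1/0.2610″ = 3.8314 pc.
μ = 1009 mas/yr = 1.009 ″/yr.
v_t = 4.740 μ d = 4.740 × 1.009 × 3.8314 = 18.324 km/s.
v = √(v_r² + v_t²) = √((-54.44)² + 18.324²) = √3299.48 = 57.441 km/s.

57.44 km/s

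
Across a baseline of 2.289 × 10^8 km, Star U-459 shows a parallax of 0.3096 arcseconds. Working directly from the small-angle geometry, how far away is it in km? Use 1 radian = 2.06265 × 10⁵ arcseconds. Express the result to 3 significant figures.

θ = 0.3096″ = 0.3096/206265 = 1.5010 × 10^-6 rad.
d = B/θ = (2.289 × 10^8) / (1.5010 × 10^-6) = 1.5250 × 10^14 km.

1.53 × 10^14 km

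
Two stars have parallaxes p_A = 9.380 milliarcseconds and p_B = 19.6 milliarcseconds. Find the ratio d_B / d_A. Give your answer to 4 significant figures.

0.4786

Since d = 1/p, d_B/d_A = p_A/p_B.
= 9.380 / 19.6 = 0.47857.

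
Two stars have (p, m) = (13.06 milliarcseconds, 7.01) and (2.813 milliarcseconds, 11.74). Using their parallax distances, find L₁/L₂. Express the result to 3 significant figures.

d₁ = 1/p₁ = 1/0.01306″ = 76.57 pc; d₂ = 1/p₂ = 1/0.002813″ = 355.49 pc.
M₁ = m₁ − 5 log₁₀ d₁ + 5 = 7.01 − 9.4203 + 5 = 2.5897.
M₂ = 11.74 − 12.7541 + 5 = 3.9859.
L₁/L₂ = 10^(0.4(M₂ − M₁)) = 10^(0.4 × 1.3962) = 10^0.55848 = 3.6181.

L₁/L₂ = 3.62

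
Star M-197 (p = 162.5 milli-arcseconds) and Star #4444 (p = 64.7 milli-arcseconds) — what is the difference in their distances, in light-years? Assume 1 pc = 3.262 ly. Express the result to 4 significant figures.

d_A = 1/0.1625″ = 6.1538 pc; d_B = 1/0.06470″ = 15.456 pc.
|d_B − d_A| = |15.456 − 6.1538| = 9.3022 pc = 9.3022 × 3.262 ly = 30.344 ly.

30.34 ly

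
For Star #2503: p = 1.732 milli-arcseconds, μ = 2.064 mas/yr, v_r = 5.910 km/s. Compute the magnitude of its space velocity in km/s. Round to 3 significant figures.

8.18 km/s

d = 1/p = 1/0.001732″ = 577.37 pc.
μ = 2.064 mas/yr = 0.002064 ″/yr.
v_t = 4.740 μ d = 4.740 × 0.002064 × 577.37 = 5.6486 km/s.
v = √(v_r² + v_t²) = √(5.910² + 5.6486²) = √66.8348 = 8.1753 km/s.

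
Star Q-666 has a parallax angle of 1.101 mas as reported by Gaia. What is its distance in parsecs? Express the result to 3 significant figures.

908 pc

p = 1.101 mas = 0.001101 arcsec.
d = 1/p = 1/0.001101 = 908.27 pc.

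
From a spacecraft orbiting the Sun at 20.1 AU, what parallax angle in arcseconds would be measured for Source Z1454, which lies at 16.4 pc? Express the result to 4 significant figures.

p (arcsec) = B (AU) / d (pc).
p = 20.1 / 16.4 = 1.2256 arcsec.

1.226 arcsec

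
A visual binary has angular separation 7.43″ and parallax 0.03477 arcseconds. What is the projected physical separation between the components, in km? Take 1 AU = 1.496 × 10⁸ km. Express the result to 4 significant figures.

d = 1/p = 1/0.03477″ = 28.76 pc.
At distance d (pc), an angle of θ arcsec spans θ·d AU: s = 7.43 × 28.76 = 213.69 AU.
= 213.69 × 1.496 × 10⁸ km = 3.1968 × 10^10 km.

3.197 × 10^10 km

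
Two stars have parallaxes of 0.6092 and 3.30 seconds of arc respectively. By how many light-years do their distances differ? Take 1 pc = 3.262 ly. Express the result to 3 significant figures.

d_A = 1/0.6092″ = 1.6415 pc; d_B = 1/3.300″ = 0.30303 pc.
|d_B − d_A| = |0.30303 − 1.6415| = 1.3385 pc = 1.3385 × 3.262 ly = 4.3662 ly.

4.37 ly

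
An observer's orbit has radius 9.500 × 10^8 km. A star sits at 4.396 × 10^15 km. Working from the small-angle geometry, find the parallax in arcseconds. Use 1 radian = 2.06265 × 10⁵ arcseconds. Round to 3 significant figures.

0.0446 arcsec

θ ≈ B/d = (9.500 × 10^8) / (4.396 × 10^15) = 2.1611 × 10^-7 rad.
In arcseconds: 2.1611 × 10^-7 × 206265 = 0.044576″.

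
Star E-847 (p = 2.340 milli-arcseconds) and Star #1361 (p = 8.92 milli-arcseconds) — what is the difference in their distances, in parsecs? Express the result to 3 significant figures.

315 pc

d_A = 1/0.002340″ = 427.35 pc; d_B = 1/0.008920″ = 112.11 pc.
|d_B − d_A| = |112.11 − 427.35| = 315.24 pc.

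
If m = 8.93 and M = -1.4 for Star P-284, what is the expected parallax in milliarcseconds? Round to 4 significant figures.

0.8590 mas

m − M = 8.93 − (-1.4) = 10.33.
d = 10^((m−M)/5 + 1) = 10^3.066 = 1164.1 pc.
p = 1/d = 1/1164.1 = 0.00085903 arcsec = 0.85903 mas.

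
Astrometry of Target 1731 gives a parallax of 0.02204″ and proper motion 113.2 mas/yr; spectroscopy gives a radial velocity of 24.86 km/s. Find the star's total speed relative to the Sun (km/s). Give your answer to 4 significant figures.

d = 1/p = 1/0.02204″ = 45.372 pc.
μ = 113.2 mas/yr = 0.1132 ″/yr.
v_t = 4.740 μ d = 4.740 × 0.1132 × 45.372 = 24.345 km/s.
v = √(v_r² + v_t²) = √(24.86² + 24.345²) = √1210.7 = 34.795 km/s.

34.80 km/s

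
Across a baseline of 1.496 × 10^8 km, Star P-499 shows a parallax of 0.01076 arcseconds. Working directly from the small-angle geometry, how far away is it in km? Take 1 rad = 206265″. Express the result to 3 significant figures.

2.87 × 10^15 km

θ = 0.01076″ = 0.01076/206265 = 5.2166 × 10^-8 rad.
d = B/θ = (1.496 × 10^8) / (5.2166 × 10^-8) = 2.8678 × 10^15 km.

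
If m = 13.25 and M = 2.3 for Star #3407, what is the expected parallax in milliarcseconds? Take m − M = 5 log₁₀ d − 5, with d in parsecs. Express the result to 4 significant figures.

0.6457 mas

m − M = 13.25 − 2.3 = 10.95.
d = 10^((m−M)/5 + 1) = 10^3.190 = 1548.8 pc.
p = 1/d = 1/1548.8 = 0.00064566 arcsec = 0.64566 mas.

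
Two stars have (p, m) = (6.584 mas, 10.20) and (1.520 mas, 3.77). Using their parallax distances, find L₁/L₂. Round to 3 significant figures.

d₁ = 1/p₁ = 1/0.006584″ = 151.88 pc; d₂ = 1/p₂ = 1/0.001520″ = 657.89 pc.
M₁ = m₁ − 5 log₁₀ d₁ + 5 = 10.20 − 10.9075 + 5 = 4.2925.
M₂ = 3.77 − 14.0908 + 5 = -5.3208.
L₁/L₂ = 10^(0.4(M₂ − M₁)) = 10^(0.4 × (-9.6133)) = 10^(-3.84532) = 0.00014278.

L₁/L₂ = 0.000143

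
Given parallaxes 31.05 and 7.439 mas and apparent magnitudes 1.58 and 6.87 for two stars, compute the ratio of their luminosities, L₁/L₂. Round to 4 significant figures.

L₁/L₂ = 7.497

d₁ = 1/p₁ = 1/0.03105″ = 32.206 pc; d₂ = 1/p₂ = 1/0.007439″ = 134.43 pc.
M₁ = m₁ − 5 log₁₀ d₁ + 5 = 1.58 − 7.5397 + 5 = -0.9597.
M₂ = 6.87 − 10.6425 + 5 = 1.2275.
L₁/L₂ = 10^(0.4(M₂ − M₁)) = 10^(0.4 × 2.1872) = 10^0.87488 = 7.4969.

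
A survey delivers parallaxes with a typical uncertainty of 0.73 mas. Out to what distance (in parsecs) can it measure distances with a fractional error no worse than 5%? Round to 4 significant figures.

68.49 pc

σ_d/d = σ_p/p, so the condition is σ_p/p ≤ 0.05, i.e. p ≥ σ_p/0.05.
p_min = 0.73/0.05 = 14.6 mas = 0.0146 arcsec.
d_max = 1/p_min = 1/0.0146 = 68.493 pc.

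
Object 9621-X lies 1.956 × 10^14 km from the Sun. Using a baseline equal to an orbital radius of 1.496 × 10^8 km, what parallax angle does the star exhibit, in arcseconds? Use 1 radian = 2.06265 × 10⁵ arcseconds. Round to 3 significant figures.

0.158 arcsec

θ ≈ B/d = (1.496 × 10^8) / (1.956 × 10^14) = 7.6483 × 10^-7 rad.
In arcseconds: 7.6483 × 10^-7 × 206265 = 0.15776″.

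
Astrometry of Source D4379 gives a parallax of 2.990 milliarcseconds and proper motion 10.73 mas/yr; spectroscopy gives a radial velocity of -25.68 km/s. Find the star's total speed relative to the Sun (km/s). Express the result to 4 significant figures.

d = 1/p = 1/0.002990″ = 334.45 pc.
μ = 10.73 mas/yr = 0.01073 ″/yr.
v_t = 4.740 μ d = 4.740 × 0.01073 × 334.45 = 17.01 km/s.
v = √(v_r² + v_t²) = √((-25.68)² + 17.01²) = √948.803 = 30.803 km/s.

30.80 km/s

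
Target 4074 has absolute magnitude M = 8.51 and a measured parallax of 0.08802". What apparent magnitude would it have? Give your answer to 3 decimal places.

d = 1/p = 1/0.08802″ = 11.361 pc.
m − M = 5 log₁₀ d − 5 = 5 log₁₀(11.361) − 5 = 5.2771 − 5 = 0.2771.
m = M + (m − M) = 8.51 + 0.2771 = 8.787.

m = 8.787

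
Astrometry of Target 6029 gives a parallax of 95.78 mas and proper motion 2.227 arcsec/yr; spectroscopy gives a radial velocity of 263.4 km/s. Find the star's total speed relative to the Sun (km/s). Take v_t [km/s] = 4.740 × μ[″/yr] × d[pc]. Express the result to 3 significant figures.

286 km/s

d = 1/p = 1/0.09578″ = 10.441 pc.
v_t = 4.740 μ d = 4.740 × 2.227 × 10.441 = 110.21 km/s.
v = √(v_r² + v_t²) = √(263.4² + 110.21²) = √81525.8 = 285.53 km/s.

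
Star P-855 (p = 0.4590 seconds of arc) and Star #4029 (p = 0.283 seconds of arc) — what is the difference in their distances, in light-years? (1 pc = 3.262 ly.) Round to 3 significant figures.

d_A = 1/0.4590″ = 2.1786 pc; d_B = 1/0.2830″ = 3.5336 pc.
|d_B − d_A| = |3.5336 − 2.1786| = 1.355 pc = 1.355 × 3.262 ly = 4.42 ly.

4.42 ly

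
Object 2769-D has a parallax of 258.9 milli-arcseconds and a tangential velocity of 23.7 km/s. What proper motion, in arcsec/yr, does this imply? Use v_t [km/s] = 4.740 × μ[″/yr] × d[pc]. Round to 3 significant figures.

d = 1/p = 1/0.2589″ = 3.8625 pc.
μ = v_t / (4.74 d) = 23.7 / (4.74 × 3.8625) = 23.7 / 18.308 = 1.2945 ″/yr.

1.29 arcsec/yr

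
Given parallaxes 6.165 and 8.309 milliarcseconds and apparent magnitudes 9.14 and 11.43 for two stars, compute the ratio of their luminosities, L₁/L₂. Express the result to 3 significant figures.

d₁ = 1/p₁ = 1/0.006165″ = 162.21 pc; d₂ = 1/p₂ = 1/0.008309″ = 120.35 pc.
M₁ = m₁ − 5 log₁₀ d₁ + 5 = 9.14 − 11.0504 + 5 = 3.0896.
M₂ = 11.43 − 10.4022 + 5 = 6.0278.
L₁/L₂ = 10^(0.4(M₂ − M₁)) = 10^(0.4 × 2.9382) = 10^1.17528 = 14.972.

L₁/L₂ = 15.0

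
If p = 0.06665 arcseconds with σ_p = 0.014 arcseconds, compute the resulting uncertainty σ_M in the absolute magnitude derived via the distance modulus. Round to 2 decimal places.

σ_M = 0.46 mag

M = m − 5 log₁₀ d + 5 = m + 5 log₁₀ p + 5, so ∂M/∂p = 5/(p ln 10).
σ_M = (5/ln 10) · (σ_p/p) = 2.1715 × 0.014/0.06665 = 2.1715 × 0.21005 = 0.45612.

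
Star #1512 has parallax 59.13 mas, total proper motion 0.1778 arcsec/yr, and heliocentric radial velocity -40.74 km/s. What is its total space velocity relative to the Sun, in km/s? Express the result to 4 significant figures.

d = 1/p = 1/0.05913″ = 16.912 pc.
v_t = 4.740 μ d = 4.740 × 0.1778 × 16.912 = 14.253 km/s.
v = √(v_r² + v_t²) = √((-40.74)² + 14.253²) = √1862.9 = 43.161 km/s.

43.16 km/s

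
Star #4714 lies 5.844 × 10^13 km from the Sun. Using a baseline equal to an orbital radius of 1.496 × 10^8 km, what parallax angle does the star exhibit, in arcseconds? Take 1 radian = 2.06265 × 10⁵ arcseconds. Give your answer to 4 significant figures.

θ ≈ B/d = (1.496 × 10^8) / (5.844 × 10^13) = 2.5599 × 10^-6 rad.
In arcseconds: 2.5599 × 10^-6 × 206265 = 0.52802″.

0.5280 arcsec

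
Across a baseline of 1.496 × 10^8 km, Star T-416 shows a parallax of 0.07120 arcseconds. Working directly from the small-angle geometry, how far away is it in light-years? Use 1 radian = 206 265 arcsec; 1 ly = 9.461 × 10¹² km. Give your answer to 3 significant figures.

θ = 0.07120″ = 0.07120/206265 = 3.4519 × 10^-7 rad.
d = B/θ = (1.496 × 10^8) / (3.4519 × 10^-7) = 4.3338 × 10^14 km = (4.3338 × 10^14) / (9.461 × 10^12) ly = 45.807 ly.

45.8 ly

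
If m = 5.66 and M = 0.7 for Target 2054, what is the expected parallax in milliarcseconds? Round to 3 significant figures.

10.2 mas

m − M = 5.66 − 0.7 = 4.96.
d = 10^((m−M)/5 + 1) = 10^1.992 = 98.175 pc.
p = 1/d = 1/98.175 = 0.010186 arcsec = 10.186 mas.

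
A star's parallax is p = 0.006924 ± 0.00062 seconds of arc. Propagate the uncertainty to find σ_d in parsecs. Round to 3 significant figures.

d = 1/p, so σ_d = σ_p / p².
σ_d = 0.000620 / (0.006924)² = 0.000620 / 0.000047942 = 12.932 pc.

12.9 pc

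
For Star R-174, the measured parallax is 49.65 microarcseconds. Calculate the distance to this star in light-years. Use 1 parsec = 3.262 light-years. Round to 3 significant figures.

65700 light years

p = 49.65 microarcseconds = 0.00004965 arcsec.
d = 1/p = 1/0.00004965 = 20141 pc.
In light-years: 20141 × 3.262 = 65700 ly.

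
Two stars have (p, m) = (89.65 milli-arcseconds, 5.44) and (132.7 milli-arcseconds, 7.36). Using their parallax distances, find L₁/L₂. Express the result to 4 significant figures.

L₁/L₂ = 12.84

d₁ = 1/p₁ = 1/0.08965″ = 11.154 pc; d₂ = 1/p₂ = 1/0.1327″ = 7.5358 pc.
M₁ = m₁ − 5 log₁₀ d₁ + 5 = 5.44 − 5.2372 + 5 = 5.2028.
M₂ = 7.36 − 4.3856 + 5 = 7.9744.
L₁/L₂ = 10^(0.4(M₂ − M₁)) = 10^(0.4 × 2.7716) = 10^1.10864 = 12.842.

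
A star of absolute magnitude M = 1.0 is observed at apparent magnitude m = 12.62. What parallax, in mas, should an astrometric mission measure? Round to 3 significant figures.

0.474 mas

m − M = 12.62 − 1.0 = 11.62.
d = 10^((m−M)/5 + 1) = 10^3.324 = 2108.6 pc.
p = 1/d = 1/2108.6 = 0.00047425 arcsec = 0.47425 mas.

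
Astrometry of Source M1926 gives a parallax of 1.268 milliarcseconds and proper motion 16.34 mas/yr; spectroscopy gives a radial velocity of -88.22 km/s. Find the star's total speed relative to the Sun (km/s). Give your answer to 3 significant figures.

107 km/s

d = 1/p = 1/0.001268″ = 788.64 pc.
μ = 16.34 mas/yr = 0.01634 ″/yr.
v_t = 4.740 μ d = 4.740 × 0.01634 × 788.64 = 61.081 km/s.
v = √(v_r² + v_t²) = √((-88.22)² + 61.081²) = √11513.7 = 107.3 km/s.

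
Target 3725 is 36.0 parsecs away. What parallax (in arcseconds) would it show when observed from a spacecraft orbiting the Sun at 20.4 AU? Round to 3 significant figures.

0.567 arcsec

p (arcsec) = B (AU) / d (pc).
p = 20.4 / 36.0 = 0.56667 arcsec.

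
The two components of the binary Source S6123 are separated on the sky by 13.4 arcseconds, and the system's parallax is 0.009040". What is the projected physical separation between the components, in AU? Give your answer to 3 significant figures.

1480 AU

d = 1/p = 1/0.009040″ = 110.62 pc.
At distance d (pc), an angle of θ arcsec spans θ·d AU: s = 13.4 × 110.62 = 1482.3 AU.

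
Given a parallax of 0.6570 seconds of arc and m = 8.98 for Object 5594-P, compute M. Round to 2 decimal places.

d = 1/p = 1/0.6570″ = 1.5221 pc.
m − M = 5 log₁₀(1.5221) − 5 = 0.9122 − 5 = -4.0878.
M = m − (m − M) = 8.98 − (-4.0878) = 13.07.

M = 13.07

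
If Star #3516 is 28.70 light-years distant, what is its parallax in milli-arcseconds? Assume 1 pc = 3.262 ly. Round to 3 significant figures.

d = 28.70 ly ÷ 3.262 = 8.7983 pc.
p = 1/d = 1/8.7983 = 0.11366 arcsec.
= 0.11366 × 1000 = 113.66 mas.

114 mas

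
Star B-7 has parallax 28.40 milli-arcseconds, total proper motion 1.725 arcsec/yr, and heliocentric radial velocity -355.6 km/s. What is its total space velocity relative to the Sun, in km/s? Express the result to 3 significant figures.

458 km/s

d = 1/p = 1/0.02840″ = 35.211 pc.
v_t = 4.740 μ d = 4.740 × 1.725 × 35.211 = 287.9 km/s.
v = √(v_r² + v_t²) = √((-355.6)² + 287.9²) = √209338 = 457.53 km/s.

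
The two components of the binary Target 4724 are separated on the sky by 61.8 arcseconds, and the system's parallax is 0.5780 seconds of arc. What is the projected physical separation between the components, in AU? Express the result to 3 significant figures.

107 AU

d = 1/p = 1/0.5780″ = 1.7301 pc.
At distance d (pc), an angle of θ arcsec spans θ·d AU: s = 61.8 × 1.7301 = 106.92 AU.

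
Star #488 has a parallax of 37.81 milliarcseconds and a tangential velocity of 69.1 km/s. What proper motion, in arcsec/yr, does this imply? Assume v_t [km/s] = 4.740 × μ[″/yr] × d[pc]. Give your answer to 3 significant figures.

0.551 arcsec/yr

d = 1/p = 1/0.03781″ = 26.448 pc.
μ = v_t / (4.74 d) = 69.1 / (4.74 × 26.448) = 69.1 / 125.36 = 0.55121 ″/yr.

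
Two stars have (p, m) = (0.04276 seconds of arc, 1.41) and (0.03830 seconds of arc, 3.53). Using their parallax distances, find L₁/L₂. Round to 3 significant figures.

L₁/L₂ = 5.65

d₁ = 1/p₁ = 1/0.04276″ = 23.386 pc; d₂ = 1/p₂ = 1/0.03830″ = 26.11 pc.
M₁ = m₁ − 5 log₁₀ d₁ + 5 = 1.41 − 6.8448 + 5 = -0.4348.
M₂ = 3.53 − 7.0840 + 5 = 1.4460.
L₁/L₂ = 10^(0.4(M₂ − M₁)) = 10^(0.4 × 1.8808) = 10^0.75232 = 5.6535.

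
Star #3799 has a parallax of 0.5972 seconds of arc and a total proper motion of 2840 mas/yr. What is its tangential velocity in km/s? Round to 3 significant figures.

22.5 km/s

d = 1/p = 1/0.5972″ = 1.6745 pc.
μ = 2840 mas/yr = 2.84 ″/yr.
v_t = 4.74 × μ × d = 4.74 × 2.84 × 1.6745 = 22.541 km/s.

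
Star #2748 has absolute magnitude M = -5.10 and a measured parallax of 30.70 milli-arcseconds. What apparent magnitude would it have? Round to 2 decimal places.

m = -2.54

d = 1/p = 1/0.03070″ = 32.573 pc.
m − M = 5 log₁₀ d − 5 = 5 log₁₀(32.573) − 5 = 7.5643 − 5 = 2.5643.
m = M + (m − M) = -5.10 + 2.5643 = -2.54.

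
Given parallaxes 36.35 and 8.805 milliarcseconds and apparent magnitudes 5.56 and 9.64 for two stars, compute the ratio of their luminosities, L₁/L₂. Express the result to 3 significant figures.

L₁/L₂ = 2.51

d₁ = 1/p₁ = 1/0.03635″ = 27.51 pc; d₂ = 1/p₂ = 1/0.008805″ = 113.57 pc.
M₁ = m₁ − 5 log₁₀ d₁ + 5 = 5.56 − 7.1975 + 5 = 3.3625.
M₂ = 9.64 − 10.2763 + 5 = 4.3637.
L₁/L₂ = 10^(0.4(M₂ − M₁)) = 10^(0.4 × 1.0012) = 10^0.40048 = 2.5147.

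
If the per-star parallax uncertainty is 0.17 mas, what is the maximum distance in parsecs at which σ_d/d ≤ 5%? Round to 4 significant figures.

294.1 pc

σ_d/d = σ_p/p, so the condition is σ_p/p ≤ 0.05, i.e. p ≥ σ_p/0.05.
p_min = 0.17/0.05 = 3.4 mas = 0.0034 arcsec.
d_max = 1/p_min = 1/0.0034 = 294.12 pc.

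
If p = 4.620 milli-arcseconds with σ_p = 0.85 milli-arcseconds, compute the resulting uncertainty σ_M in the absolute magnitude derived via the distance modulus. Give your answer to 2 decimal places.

σ_M = 0.40 mag

M = m − 5 log₁₀ d + 5 = m + 5 log₁₀ p + 5, so ∂M/∂p = 5/(p ln 10).
σ_M = (5/ln 10) · (σ_p/p) = 2.1715 × 0.85/4.620 = 2.1715 × 0.18398 = 0.39951.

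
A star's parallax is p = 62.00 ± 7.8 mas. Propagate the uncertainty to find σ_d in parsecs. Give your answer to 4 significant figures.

d = 1/p, so σ_d = σ_p / p².
σ_d = 0.00780 / (0.06200)² = 0.00780 / 0.003844 = 2.0291 pc.

2.029 pc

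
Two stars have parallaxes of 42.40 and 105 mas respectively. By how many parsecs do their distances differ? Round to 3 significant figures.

14.1 pc

d_A = 1/0.04240″ = 23.585 pc; d_B = 1/0.1050″ = 9.5238 pc.
|d_B − d_A| = |9.5238 − 23.585| = 14.061 pc.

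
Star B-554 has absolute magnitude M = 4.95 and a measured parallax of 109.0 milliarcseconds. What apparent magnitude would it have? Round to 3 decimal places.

d = 1/p = 1/0.1090″ = 9.1743 pc.
m − M = 5 log₁₀ d − 5 = 5 log₁₀(9.1743) − 5 = 4.8129 − 5 = -0.1871.
m = M + (m − M) = 4.95 + (-0.1871) = 4.763.

m = 4.763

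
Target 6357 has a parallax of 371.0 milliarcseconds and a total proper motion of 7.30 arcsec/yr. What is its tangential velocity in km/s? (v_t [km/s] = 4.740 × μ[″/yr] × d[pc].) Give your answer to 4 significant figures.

d = 1/p = 1/0.3710″ = 2.6954 pc.
v_t = 4.74 × μ × d = 4.74 × 7.30 × 2.6954 = 93.266 km/s.

93.27 km/s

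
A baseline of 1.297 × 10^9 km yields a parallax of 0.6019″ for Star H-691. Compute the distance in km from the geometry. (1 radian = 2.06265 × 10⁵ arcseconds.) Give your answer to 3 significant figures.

θ = 0.6019″ = 0.6019/206265 = 2.9181 × 10^-6 rad.
d = B/θ = (1.297 × 10^9) / (2.9181 × 10^-6) = 4.4447 × 10^14 km.

4.44 × 10^14 km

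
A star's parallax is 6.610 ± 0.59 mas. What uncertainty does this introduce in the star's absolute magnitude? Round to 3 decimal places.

M = m − 5 log₁₀ d + 5 = m + 5 log₁₀ p + 5, so ∂M/∂p = 5/(p ln 10).
σ_M = (5/ln 10) · (σ_p/p) = 2.1715 × 0.59/6.610 = 2.1715 × 0.089259 = 0.19383.

σ_M = 0.194 mag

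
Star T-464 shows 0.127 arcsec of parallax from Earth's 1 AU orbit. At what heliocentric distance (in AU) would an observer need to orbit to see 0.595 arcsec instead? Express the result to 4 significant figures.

Parallax scales linearly with baseline: p ∝ B, so B = p_target / p_Earth × 1 AU.
B = 0.595 / 0.127 = 4.685 AU.

4.685 AU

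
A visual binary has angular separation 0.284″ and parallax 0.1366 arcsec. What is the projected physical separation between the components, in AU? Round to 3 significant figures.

2.08 AU

d = 1/p = 1/0.1366″ = 7.3206 pc.
At distance d (pc), an angle of θ arcsec spans θ·d AU: s = 0.284 × 7.3206 = 2.0791 AU.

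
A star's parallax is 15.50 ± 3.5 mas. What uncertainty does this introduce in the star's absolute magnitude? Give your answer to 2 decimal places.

σ_M = 0.49 mag

M = m − 5 log₁₀ d + 5 = m + 5 log₁₀ p + 5, so ∂M/∂p = 5/(p ln 10).
σ_M = (5/ln 10) · (σ_p/p) = 2.1715 × 3.5/15.50 = 2.1715 × 0.22581 = 0.49035.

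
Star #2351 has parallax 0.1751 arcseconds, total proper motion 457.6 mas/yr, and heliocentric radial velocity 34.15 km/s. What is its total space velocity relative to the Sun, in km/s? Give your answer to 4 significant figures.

d = 1/p = 1/0.1751″ = 5.711 pc.
μ = 457.6 mas/yr = 0.4576 ″/yr.
v_t = 4.740 μ d = 4.740 × 0.4576 × 5.711 = 12.387 km/s.
v = √(v_r² + v_t²) = √(34.15² + 12.387²) = √1319.66 = 36.327 km/s.

36.33 km/s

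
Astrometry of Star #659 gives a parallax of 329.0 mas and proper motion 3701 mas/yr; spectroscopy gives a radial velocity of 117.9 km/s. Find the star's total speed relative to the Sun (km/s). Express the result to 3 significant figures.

d = 1/p = 1/0.3290″ = 3.0395 pc.
μ = 3701 mas/yr = 3.701 ″/yr.
v_t = 4.740 μ d = 4.740 × 3.701 × 3.0395 = 53.321 km/s.
v = √(v_r² + v_t²) = √(117.9² + 53.321²) = √16743.5 = 129.4 km/s.

129 km/s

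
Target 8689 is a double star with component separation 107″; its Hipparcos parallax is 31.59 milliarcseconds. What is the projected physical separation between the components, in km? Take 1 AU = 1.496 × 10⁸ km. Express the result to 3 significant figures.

5.07 × 10^11 km

d = 1/p = 1/0.03159″ = 31.656 pc.
At distance d (pc), an angle of θ arcsec spans θ·d AU: s = 107 × 31.656 = 3387.2 AU.
= 3387.2 × 1.496 × 10⁸ km = 5.0673 × 10^11 km.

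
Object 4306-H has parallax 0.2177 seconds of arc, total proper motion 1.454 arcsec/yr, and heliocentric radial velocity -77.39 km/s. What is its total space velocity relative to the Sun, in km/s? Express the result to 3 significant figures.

83.6 km/s

d = 1/p = 1/0.2177″ = 4.5935 pc.
v_t = 4.740 μ d = 4.740 × 1.454 × 4.5935 = 31.658 km/s.
v = √(v_r² + v_t²) = √((-77.39)² + 31.658²) = √6991.44 = 83.615 km/s.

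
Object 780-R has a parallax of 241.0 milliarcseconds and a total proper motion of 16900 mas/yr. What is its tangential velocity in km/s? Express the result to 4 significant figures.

332.4 km/s

d = 1/p = 1/0.2410″ = 4.1494 pc.
μ = 16900 mas/yr = 16.9 ″/yr.
v_t = 4.74 × μ × d = 4.74 × 16.9 × 4.1494 = 332.39 km/s.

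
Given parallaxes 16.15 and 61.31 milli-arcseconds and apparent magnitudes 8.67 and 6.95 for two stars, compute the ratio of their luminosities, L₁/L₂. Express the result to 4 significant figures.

d₁ = 1/p₁ = 1/0.01615″ = 61.92 pc; d₂ = 1/p₂ = 1/0.06131″ = 16.311 pc.
M₁ = m₁ − 5 log₁₀ d₁ + 5 = 8.67 − 8.9592 + 5 = 4.7108.
M₂ = 6.95 − 6.0624 + 5 = 5.8876.
L₁/L₂ = 10^(0.4(M₂ − M₁)) = 10^(0.4 × 1.1768) = 10^0.47072 = 2.9561.

L₁/L₂ = 2.956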